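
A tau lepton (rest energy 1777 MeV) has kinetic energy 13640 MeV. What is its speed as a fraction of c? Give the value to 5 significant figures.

β ≈ 0.99334

γ = 1 + K/(m₀c²) = 1 + 13640/1777 = 8.675858
β = √(1 − 1/γ²) = 0.99334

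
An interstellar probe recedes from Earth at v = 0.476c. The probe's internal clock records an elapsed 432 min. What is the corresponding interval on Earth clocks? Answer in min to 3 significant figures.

Δt ≈ 491 min

γ = 1/√(1 − 0.476²) = 1.1371
Time dilation: Δt = γτ₀ = 1.1371 × 432 min = 491 min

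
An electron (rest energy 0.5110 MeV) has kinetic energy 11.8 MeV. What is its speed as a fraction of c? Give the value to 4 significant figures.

γ = 1 + K/(m₀c²) = 1 + 11.8/0.5110 = 24.0920
β = √(1 − 1/γ²) = 0.9991

β ≈ 0.9991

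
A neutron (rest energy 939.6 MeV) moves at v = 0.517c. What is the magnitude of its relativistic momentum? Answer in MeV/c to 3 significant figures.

γ = 1/√(1 − 0.517²) = 1.1682
p = γβm₀c = 1.1682 × 0.517 × 939.6 MeV/c = 568 MeV/c

p ≈ 568 MeV/c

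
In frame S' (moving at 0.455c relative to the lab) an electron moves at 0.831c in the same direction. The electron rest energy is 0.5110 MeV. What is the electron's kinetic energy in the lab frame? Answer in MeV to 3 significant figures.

K ≈ 0.911 MeV

u_lab = (0.831 + 0.455)/(1 + 0.831×0.455) = 0.933165
γ = 1/√(1 − 0.933165²) = 2.7821
K = (γ − 1)m₀c² = (2.7821 − 1) × 0.5110 = 1.7821 × 0.5110 = 0.911 MeV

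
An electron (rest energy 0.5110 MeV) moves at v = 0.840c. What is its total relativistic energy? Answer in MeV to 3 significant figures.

γ = 1/√(1 − 0.840²) = 1.8430
E = γm₀c² = 1.8430 × 0.5110 MeV = 0.942 MeV

E ≈ 0.942 MeV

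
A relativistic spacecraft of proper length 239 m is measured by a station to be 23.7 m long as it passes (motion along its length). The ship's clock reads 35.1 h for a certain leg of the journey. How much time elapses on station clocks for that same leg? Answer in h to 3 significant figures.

Δt ≈ 354 h

Length contraction ⇒ γ = L₀/L = 239/23.7 = 10.084
Time dilation: Δt = γτ₀ = 10.084 × 35.1 h = 354 h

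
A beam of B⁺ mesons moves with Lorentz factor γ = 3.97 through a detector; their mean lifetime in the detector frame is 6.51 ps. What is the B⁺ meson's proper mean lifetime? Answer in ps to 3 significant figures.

τ₀ ≈ 1.64 ps

γ = 3.97 (given)
Proper time: τ₀ = Δt/γ = 6.51/3.97 = 1.64 ps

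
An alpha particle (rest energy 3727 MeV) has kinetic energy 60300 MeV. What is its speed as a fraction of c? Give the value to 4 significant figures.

β ≈ 0.9983

γ = 1 + K/(m₀c²) = 1 + 60300/3727 = 17.1792
β = √(1 − 1/γ²) = 0.9983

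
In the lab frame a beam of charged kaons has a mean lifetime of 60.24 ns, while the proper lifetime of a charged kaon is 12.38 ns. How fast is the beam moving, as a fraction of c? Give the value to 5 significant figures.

β ≈ 0.97865

γ = Δt/τ₀ = 60.24/12.38 = 4.865913
β = √(1 − 1/γ²) = √(1 − 1/4.865913²) = 0.97865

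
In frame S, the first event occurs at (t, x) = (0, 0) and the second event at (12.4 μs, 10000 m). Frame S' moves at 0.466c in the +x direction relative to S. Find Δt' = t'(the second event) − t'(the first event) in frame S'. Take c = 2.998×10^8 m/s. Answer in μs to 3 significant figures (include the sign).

γ = 1/√(1 − 0.466²) = 1.1302
Δt' = γ(Δt − vΔx/c²) = 1.1302 × (12.4 μs − 0.466×10000 m / (2.998×10^8 m/s))
= 1.1302 × (-3.1437 μs) = -3.55 μs

Δt' ≈ -3.55 μs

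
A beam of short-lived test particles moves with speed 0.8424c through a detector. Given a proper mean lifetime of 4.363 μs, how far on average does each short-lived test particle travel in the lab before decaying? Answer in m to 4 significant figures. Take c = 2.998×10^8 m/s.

γ = 1/√(1 − 0.8424²) = 1.85579
Dilated lifetime: Δt = γτ₀ = 1.85579 × 4.363 μs = 8.09683 μs
d = vΔt = 0.8424c × 8.09683 μs = 2.52552×10^8 m/s × 8.09683×10^-6 s = 2045 m

d ≈ 2045 m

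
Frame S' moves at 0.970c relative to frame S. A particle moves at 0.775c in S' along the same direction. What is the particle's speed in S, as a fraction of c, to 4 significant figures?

Relativistic velocity addition: u = (u' + v)/(1 + u'v/c²)
= (0.775 + 0.970)/(1 + 0.775×0.970) = 1.745/1.75175 = 0.9961

u ≈ 0.9961c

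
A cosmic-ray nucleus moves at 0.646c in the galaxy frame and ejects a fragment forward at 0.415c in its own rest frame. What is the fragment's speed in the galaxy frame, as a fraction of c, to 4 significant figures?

Compose boost 2: (0.415 + 0.646)/(1 + 0.415×0.646) = 1.061/1.26809 = 0.8367

u ≈ 0.8367c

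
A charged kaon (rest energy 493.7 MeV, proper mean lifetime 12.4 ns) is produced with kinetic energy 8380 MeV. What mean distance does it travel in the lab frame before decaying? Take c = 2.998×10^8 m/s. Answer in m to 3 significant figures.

γ = 1 + K/(m₀c²) = 1 + 8380/493.7 = 17.974
β = √(1 − 1/γ²) = 0.99845
Dilated lifetime: γτ₀ = 17.974 × 12.4 ns = 222.88 ns
d = βc·γτ₀ = 0.99845 × (2.998×10^8 m/s) × 2.2288×10^-7 s = 66.7 m

d ≈ 66.7 m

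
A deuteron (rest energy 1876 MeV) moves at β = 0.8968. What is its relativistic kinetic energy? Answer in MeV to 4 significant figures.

K ≈ 2364 MeV

γ = 1/√(1 − 0.8968²) = 2.26021
K = (γ − 1)m₀c² = (2.26021 − 1) × 1876 MeV = 1.26021 × 1876 MeV = 2364 MeV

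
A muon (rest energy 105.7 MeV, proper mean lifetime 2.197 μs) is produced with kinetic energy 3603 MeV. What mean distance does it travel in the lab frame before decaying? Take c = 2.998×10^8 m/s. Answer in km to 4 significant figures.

γ = 1 + K/(m₀c²) = 1 + 3603/105.7 = 35.0870
β = √(1 − 1/γ²) = 0.999594
Dilated lifetime: γτ₀ = 35.0870 × 2.197 μs = 77.0862 μs
d = βc·γτ₀ = 0.999594 × (2.998×10^8 m/s) × 7.70862×10^-5 s = 23.10 km

d ≈ 23.10 km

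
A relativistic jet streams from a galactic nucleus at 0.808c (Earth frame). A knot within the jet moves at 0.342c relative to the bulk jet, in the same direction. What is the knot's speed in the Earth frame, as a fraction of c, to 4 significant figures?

Relativistic velocity addition: u = (u' + v)/(1 + u'v/c²)
= (0.342 + 0.808)/(1 + 0.342×0.808) = 1.150/1.27634 = 0.9010

u ≈ 0.9010c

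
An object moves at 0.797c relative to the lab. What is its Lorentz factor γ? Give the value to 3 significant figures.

γ ≈ 1.66

γ = 1/√(1 − β²) = 1/√(1 − 0.797²) = 1/√(0.36479) = 1.66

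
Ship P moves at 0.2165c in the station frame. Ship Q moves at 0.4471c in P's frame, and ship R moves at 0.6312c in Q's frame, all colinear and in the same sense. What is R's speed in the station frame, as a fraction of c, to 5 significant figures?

u ≈ 0.89459c

Compose boost 2: (0.4471 + 0.2165)/(1 + 0.4471×0.2165) = 0.66360/1.096797 = 0.6050344
Compose boost 3: (0.6312 + 0.6050344)/(1 + 0.6312×0.6050344) = 1.236234/1.381898 = 0.89459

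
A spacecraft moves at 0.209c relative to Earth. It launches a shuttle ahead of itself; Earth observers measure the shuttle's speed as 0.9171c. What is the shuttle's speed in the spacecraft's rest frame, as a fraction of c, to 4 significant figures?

u' ≈ 0.8760c

Inverse velocity addition: u' = (u − v)/(1 − uv/c²)
= (0.9171 − 0.209)/(1 − 0.9171×0.209) = 0.7081/0.808326 = 0.8760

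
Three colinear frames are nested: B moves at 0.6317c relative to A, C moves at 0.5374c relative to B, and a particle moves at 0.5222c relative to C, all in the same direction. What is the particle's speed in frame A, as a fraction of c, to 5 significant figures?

u ≈ 0.95825c

Compose boost 2: (0.5374 + 0.6317)/(1 + 0.5374×0.6317) = 1.1691/1.339476 = 0.8728043
Compose boost 3: (0.5222 + 0.8728043)/(1 + 0.5222×0.8728043) = 1.395004/1.455778 = 0.95825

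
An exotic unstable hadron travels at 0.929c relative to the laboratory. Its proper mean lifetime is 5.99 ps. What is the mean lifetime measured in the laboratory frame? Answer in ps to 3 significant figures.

Δt ≈ 16.2 ps

γ = 1/√(1 − 0.929²) = 2.7021
Time dilation: Δt = γτ₀ = 2.7021 × 5.99 ps = 16.2 ps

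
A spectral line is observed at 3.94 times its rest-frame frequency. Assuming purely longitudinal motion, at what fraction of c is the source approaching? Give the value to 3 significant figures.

β ≈ 0.879

f_obs/f_src = √((1+β)/(1−β)) = 3.94  ⇒  (1+β)/(1−β) = 15.524
β = |1 − D²|/(1 + D²) = |1 − 15.524|/(1 + 15.524) = 0.879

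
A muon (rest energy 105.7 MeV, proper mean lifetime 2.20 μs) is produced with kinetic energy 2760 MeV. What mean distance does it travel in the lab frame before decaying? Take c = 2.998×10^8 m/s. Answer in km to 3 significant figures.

d ≈ 17.9 km

γ = 1 + K/(m₀c²) = 1 + 2760/105.7 = 27.112
β = √(1 − 1/γ²) = 0.99932
Dilated lifetime: γτ₀ = 27.112 × 2.20 μs = 59.646 μs
d = βc·γτ₀ = 0.99932 × (2.998×10^8 m/s) × 5.9646×10^-5 s = 17.9 km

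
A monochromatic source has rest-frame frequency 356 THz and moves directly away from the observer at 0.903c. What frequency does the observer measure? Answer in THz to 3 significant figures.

f_obs ≈ 80.4 THz

Relativistic Doppler: f_obs = f_src √((1−β)/(1+β))
= 356 × √(0.097000/1.9030) = 356 × 0.22577 = 80.4 THz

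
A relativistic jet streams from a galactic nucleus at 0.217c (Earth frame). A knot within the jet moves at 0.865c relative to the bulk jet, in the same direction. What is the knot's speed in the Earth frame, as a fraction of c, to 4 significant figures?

Relativistic velocity addition: u = (u' + v)/(1 + u'v/c²)
= (0.865 + 0.217)/(1 + 0.865×0.217) = 1.082/1.18771 = 0.9110

u ≈ 0.9110c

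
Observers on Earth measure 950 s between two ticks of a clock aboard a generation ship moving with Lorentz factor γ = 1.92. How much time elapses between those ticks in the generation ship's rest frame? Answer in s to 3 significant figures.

τ₀ ≈ 495 s

γ = 1.92 (given)
Proper time: τ₀ = Δt/γ = 950/1.92 = 495 s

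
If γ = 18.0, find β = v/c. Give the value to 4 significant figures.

β = √(1 − 1/γ²) = √(1 − 1/18.0²) = √(0.996914) = 0.9985

β ≈ 0.9985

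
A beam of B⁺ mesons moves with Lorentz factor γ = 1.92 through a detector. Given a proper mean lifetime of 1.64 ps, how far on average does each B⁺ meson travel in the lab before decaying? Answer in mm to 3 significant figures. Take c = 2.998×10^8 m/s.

β = √(1 − 1/γ²) = √(1 − 1/1.92²) = 0.85366
Dilated lifetime: Δt = γτ₀ = 1.92 × 1.64 ps = 3.1488 ps
d = vΔt = 0.85366c × 3.1488 ps = 2.5593×10^8 m/s × 3.1488×10^-12 s = 0.806 mm

d ≈ 0.806 mm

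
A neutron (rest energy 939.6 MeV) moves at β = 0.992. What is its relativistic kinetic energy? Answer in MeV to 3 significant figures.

γ = 1/√(1 − 0.992²) = 7.9216
K = (γ − 1)m₀c² = (7.9216 − 1) × 939.6 MeV = 6.9216 × 939.6 MeV = 6500 MeV

K ≈ 6500 MeV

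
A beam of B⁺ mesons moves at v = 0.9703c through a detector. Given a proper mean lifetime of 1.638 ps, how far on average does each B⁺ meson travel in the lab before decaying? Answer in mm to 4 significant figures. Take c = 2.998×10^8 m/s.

d ≈ 1.970 mm

γ = 1/√(1 − 0.9703²) = 4.13386
Dilated lifetime: Δt = γτ₀ = 4.13386 × 1.638 ps = 6.77126 ps
d = vΔt = 0.9703c × 6.77126 ps = 2.90896×10^8 m/s × 6.77126×10^-12 s = 1.970 mm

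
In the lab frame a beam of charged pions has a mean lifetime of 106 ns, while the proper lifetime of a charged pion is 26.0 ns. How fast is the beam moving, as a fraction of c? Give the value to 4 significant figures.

γ = Δt/τ₀ = 106/26.0 = 4.07692
β = √(1 − 1/γ²) = √(1 − 1/4.07692²) = 0.9695

β ≈ 0.9695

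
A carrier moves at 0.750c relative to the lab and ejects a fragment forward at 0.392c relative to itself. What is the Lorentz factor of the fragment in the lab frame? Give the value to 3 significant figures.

u_lab = (0.392 + 0.750)/(1 + 0.392×0.750) = 1.142/1.29400 = 0.882535
γ = 1/√(1 − 0.882535²) = 2.13

γ ≈ 2.13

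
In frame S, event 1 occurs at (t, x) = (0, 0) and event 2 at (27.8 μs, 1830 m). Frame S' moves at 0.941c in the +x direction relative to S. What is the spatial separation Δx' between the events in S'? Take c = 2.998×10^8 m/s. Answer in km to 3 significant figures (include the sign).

Δx' ≈ -17.8 km

γ = 1/√(1 − 0.941²) = 2.9550
Δx' = γ(Δx − vΔt) = 2.9550 × (1830 m − 0.941×(2.998×10^8 m/s)×27.8×10^-6 s)
= 2.9550 × (-6012.7 m) = -17.8 km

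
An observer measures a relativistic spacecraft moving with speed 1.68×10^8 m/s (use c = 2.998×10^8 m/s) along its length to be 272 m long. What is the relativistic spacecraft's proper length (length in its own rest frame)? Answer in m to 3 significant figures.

β = v/c = 1.68×10^8 / 2.998×10^8 = 0.56037
γ = 1/√(1 − 0.56037²) = 1.2074
L₀ = γL = 1.2074 × 272 = 328 m

L₀ ≈ 328 m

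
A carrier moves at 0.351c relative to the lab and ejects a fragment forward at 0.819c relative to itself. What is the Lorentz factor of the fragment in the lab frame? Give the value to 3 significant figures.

γ ≈ 2.40

u_lab = (0.819 + 0.351)/(1 + 0.819×0.351) = 1.170/1.28747 = 0.908760
γ = 1/√(1 − 0.908760²) = 2.40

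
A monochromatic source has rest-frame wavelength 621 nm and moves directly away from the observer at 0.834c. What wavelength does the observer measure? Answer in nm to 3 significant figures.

Relativistic Doppler: λ_obs = λ_src √((1+β)/(1−β))
= 621 × √(1.8340/0.16600) = 621 × 3.3239 = 2060 nm

λ_obs ≈ 2060 nm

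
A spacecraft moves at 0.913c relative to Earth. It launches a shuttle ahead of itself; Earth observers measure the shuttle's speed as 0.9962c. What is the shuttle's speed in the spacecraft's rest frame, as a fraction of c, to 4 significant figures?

Inverse velocity addition: u' = (u − v)/(1 − uv/c²)
= (0.9962 − 0.913)/(1 − 0.9962×0.913) = 0.08320/0.0904694 = 0.9196

u' ≈ 0.9196c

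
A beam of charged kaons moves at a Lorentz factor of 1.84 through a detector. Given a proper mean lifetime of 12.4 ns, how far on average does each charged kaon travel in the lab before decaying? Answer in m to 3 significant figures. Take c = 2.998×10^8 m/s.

β = √(1 − 1/γ²) = √(1 − 1/1.84²) = 0.83942
Dilated lifetime: Δt = γτ₀ = 1.84 × 12.4 ns = 22.816 ns
d = vΔt = 0.83942c × 22.816 ns = 2.5166×10^8 m/s × 2.2816×10^-8 s = 5.74 m

d ≈ 5.74 m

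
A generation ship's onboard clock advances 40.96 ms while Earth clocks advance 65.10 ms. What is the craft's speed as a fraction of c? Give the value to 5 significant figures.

β ≈ 0.77725

γ = Δt/τ₀ = 65.10/40.96 = 1.589355
β = √(1 − 1/γ²) = √(1 − 1/1.589355²) = 0.77725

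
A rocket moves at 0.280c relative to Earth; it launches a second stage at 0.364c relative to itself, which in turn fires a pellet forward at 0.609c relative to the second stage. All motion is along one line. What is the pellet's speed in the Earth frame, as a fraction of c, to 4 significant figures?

u ≈ 0.8802c

Compose boost 2: (0.364 + 0.280)/(1 + 0.364×0.280) = 0.6440/1.10192 = 0.584434
Compose boost 3: (0.609 + 0.584434)/(1 + 0.609×0.584434) = 1.19343/1.35592 = 0.8802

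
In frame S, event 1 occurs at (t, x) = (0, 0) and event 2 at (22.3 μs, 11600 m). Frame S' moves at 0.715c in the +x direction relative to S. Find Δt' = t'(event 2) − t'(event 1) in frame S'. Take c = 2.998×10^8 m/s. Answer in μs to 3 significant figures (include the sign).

Δt' ≈ -7.67 μs

γ = 1/√(1 − 0.715²) = 1.4304
Δt' = γ(Δt − vΔx/c²) = 1.4304 × (22.3 μs − 0.715×11600 m / (2.998×10^8 m/s))
= 1.4304 × (-5.3651 μs) = -7.67 μs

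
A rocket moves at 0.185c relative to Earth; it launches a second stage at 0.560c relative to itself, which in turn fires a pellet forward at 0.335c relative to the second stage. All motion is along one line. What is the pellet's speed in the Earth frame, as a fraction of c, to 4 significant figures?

Compose boost 2: (0.560 + 0.185)/(1 + 0.560×0.185) = 0.7450/1.10360 = 0.675063
Compose boost 3: (0.335 + 0.675063)/(1 + 0.335×0.675063) = 1.01006/1.22615 = 0.8238

u ≈ 0.8238c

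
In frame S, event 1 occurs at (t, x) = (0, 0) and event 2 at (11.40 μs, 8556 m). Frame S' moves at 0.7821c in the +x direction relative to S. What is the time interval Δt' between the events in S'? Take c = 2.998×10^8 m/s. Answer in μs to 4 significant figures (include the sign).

Δt' ≈ -17.52 μs

γ = 1/√(1 − 0.7821²) = 1.60474
Δt' = γ(Δt − vΔx/c²) = 1.60474 × (11.40 μs − 0.7821×8556 m / (2.998×10^8 m/s))
= 1.60474 × (-10.9204 μs) = -17.52 μs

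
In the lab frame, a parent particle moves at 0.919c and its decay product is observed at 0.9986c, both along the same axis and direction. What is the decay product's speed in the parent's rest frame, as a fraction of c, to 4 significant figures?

u' ≈ 0.9674c

Inverse velocity addition: u' = (u − v)/(1 − uv/c²)
= (0.9986 − 0.919)/(1 − 0.9986×0.919) = 0.07960/0.0822866 = 0.9674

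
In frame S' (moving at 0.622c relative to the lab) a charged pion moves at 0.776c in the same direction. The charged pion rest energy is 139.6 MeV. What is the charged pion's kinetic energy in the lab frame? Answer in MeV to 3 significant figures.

u_lab = (0.776 + 0.622)/(1 + 0.776×0.622) = 0.942892
γ = 1/√(1 − 0.942892²) = 3.0021
K = (γ − 1)m₀c² = (3.0021 − 1) × 139.6 = 2.0021 × 139.6 = 279 MeV

K ≈ 279 MeV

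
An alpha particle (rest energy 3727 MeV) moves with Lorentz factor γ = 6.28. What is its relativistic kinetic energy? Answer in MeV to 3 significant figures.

K ≈ 19700 MeV

γ = 6.28 (given)
K = (γ − 1)m₀c² = (6.28 − 1) × 3727 MeV = 5.2800 × 3727 MeV = 19700 MeV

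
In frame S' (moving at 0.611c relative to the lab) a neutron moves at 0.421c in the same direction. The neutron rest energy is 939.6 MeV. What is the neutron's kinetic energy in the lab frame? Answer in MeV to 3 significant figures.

u_lab = (0.421 + 0.611)/(1 + 0.421×0.611) = 0.820852
γ = 1/√(1 − 0.820852²) = 1.7509
K = (γ − 1)m₀c² = (1.7509 − 1) × 939.6 = 0.75088 × 939.6 = 706 MeV

K ≈ 706 MeV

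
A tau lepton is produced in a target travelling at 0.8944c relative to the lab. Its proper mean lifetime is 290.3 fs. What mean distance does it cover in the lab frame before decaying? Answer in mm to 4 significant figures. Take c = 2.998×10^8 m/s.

d ≈ 0.1740 mm

γ = 1/√(1 − 0.8944²) = 2.23580
Dilated lifetime: Δt = γτ₀ = 2.23580 × 290.3 fs = 649.052 fs
d = vΔt = 0.8944c × 649.052 fs = 2.68141×10^8 m/s × 6.49052×10^-13 s = 0.1740 mm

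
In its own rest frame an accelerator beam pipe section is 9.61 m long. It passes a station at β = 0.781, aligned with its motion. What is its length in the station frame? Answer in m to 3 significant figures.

γ = 1/√(1 − 0.781²) = 1.6012
Length contraction: L = L₀/γ = 9.61/1.6012 = 6.00 m

L ≈ 6.00 m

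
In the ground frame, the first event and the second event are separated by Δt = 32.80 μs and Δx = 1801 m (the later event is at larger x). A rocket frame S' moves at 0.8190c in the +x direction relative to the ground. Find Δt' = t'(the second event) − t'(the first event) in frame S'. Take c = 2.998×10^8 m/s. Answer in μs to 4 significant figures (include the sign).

Δt' ≈ 48.59 μs

γ = 1/√(1 − 0.8190²) = 1.74279
Δt' = γ(Δt − vΔx/c²) = 1.74279 × (32.80 μs − 0.8190×1801 m / (2.998×10^8 m/s))
= 1.74279 × (27.8800 μs) = 48.59 μs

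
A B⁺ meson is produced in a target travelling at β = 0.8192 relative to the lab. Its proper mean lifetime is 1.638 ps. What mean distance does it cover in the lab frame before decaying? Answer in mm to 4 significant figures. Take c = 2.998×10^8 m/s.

d ≈ 0.7014 mm

γ = 1/√(1 − 0.8192²) = 1.74366
Dilated lifetime: Δt = γτ₀ = 1.74366 × 1.638 ps = 2.85611 ps
d = vΔt = 0.8192c × 2.85611 ps = 2.45596×10^8 m/s × 2.85611×10^-12 s = 0.7014 mm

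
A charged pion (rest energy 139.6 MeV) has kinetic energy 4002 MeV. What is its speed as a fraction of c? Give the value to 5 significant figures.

β ≈ 0.99943

γ = 1 + K/(m₀c²) = 1 + 4002/139.6 = 29.66762
β = √(1 − 1/γ²) = 0.99943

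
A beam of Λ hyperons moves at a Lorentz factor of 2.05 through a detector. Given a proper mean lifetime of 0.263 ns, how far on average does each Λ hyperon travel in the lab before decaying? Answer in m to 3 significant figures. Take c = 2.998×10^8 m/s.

d ≈ 0.141 m

β = √(1 − 1/γ²) = √(1 − 1/2.05²) = 0.87295
Dilated lifetime: Δt = γτ₀ = 2.05 × 0.263 ns = 0.53915 ns
d = vΔt = 0.87295c × 0.53915 ns = 2.6171×10^8 m/s × 5.3915×10^-10 s = 0.141 m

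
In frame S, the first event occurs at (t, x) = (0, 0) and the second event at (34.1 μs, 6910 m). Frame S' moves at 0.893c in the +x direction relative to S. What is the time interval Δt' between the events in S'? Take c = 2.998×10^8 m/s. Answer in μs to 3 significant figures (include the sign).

γ = 1/√(1 − 0.893²) = 2.2219
Δt' = γ(Δt − vΔx/c²) = 2.2219 × (34.1 μs − 0.893×6910 m / (2.998×10^8 m/s))
= 2.2219 × (13.518 μs) = 30.0 μs

Δt' ≈ 30.0 μs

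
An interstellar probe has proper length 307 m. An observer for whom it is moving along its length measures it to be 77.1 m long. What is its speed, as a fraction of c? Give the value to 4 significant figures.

β ≈ 0.9680

γ = L₀/L = 307/77.1 = 3.98184
β = √(1 − 1/γ²) = 0.9680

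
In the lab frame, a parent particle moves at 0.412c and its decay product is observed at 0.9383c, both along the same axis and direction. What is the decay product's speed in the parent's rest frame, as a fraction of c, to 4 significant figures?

Inverse velocity addition: u' = (u − v)/(1 − uv/c²)
= (0.9383 − 0.412)/(1 − 0.9383×0.412) = 0.5263/0.613420 = 0.8580

u' ≈ 0.8580c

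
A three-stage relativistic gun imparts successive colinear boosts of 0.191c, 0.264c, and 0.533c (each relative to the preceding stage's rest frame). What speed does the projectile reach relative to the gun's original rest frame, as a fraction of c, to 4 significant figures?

Compose boost 2: (0.264 + 0.191)/(1 + 0.264×0.191) = 0.4550/1.05042 = 0.433158
Compose boost 3: (0.533 + 0.433158)/(1 + 0.533×0.433158) = 0.966158/1.23087 = 0.7849

u ≈ 0.7849c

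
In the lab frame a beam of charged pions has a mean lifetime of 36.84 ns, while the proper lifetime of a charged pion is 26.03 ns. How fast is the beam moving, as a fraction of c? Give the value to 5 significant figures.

β ≈ 0.70764

γ = Δt/τ₀ = 36.84/26.03 = 1.415290
β = √(1 − 1/γ²) = √(1 − 1/1.415290²) = 0.70764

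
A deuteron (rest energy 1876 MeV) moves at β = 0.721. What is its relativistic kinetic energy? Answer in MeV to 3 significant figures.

γ = 1/√(1 − 0.721²) = 1.4431
K = (γ − 1)m₀c² = (1.4431 − 1) × 1876 MeV = 0.44314 × 1876 MeV = 831 MeV

K ≈ 831 MeV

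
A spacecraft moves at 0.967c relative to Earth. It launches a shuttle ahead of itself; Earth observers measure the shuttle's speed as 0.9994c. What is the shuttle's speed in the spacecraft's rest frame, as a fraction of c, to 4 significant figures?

u' ≈ 0.9649c

Inverse velocity addition: u' = (u − v)/(1 − uv/c²)
= (0.9994 − 0.967)/(1 − 0.9994×0.967) = 0.03240/0.0335802 = 0.9649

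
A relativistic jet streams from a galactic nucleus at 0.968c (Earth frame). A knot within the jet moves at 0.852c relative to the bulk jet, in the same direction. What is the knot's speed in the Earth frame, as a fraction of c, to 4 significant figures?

u ≈ 0.9974c

Relativistic velocity addition: u = (u' + v)/(1 + u'v/c²)
= (0.852 + 0.968)/(1 + 0.852×0.968) = 1.820/1.82474 = 0.9974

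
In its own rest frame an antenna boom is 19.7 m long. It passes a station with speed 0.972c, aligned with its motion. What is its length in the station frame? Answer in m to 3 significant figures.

γ = 1/√(1 − 0.972²) = 4.2557
Length contraction: L = L₀/γ = 19.7/4.2557 = 4.63 m

L ≈ 4.63 m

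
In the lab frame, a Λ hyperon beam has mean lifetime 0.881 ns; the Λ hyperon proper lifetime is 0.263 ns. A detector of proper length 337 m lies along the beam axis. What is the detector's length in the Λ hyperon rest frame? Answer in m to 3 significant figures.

Time dilation ⇒ γ = Δt/τ₀ = 0.881/0.263 = 3.3498
Length contraction: L = L₀/γ = 337/3.3498 = 101 m

L ≈ 101 m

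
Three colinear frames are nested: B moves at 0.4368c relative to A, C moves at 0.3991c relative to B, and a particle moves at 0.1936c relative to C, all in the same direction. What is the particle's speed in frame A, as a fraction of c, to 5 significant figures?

u ≈ 0.79575c

Compose boost 2: (0.3991 + 0.4368)/(1 + 0.3991×0.4368) = 0.83590/1.174327 = 0.7118120
Compose boost 3: (0.1936 + 0.7118120)/(1 + 0.1936×0.7118120) = 0.9054120/1.137807 = 0.79575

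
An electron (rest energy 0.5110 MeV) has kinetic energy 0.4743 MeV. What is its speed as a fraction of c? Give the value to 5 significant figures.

β ≈ 0.85500

γ = 1 + K/(m₀c²) = 1 + 0.4743/0.5110 = 1.928180
β = √(1 − 1/γ²) = 0.85500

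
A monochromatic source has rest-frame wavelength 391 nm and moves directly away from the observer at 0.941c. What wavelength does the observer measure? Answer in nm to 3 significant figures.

λ_obs ≈ 2240 nm

Relativistic Doppler: λ_obs = λ_src √((1+β)/(1−β))
= 391 × √(1.9410/0.059000) = 391 × 5.7357 = 2240 nm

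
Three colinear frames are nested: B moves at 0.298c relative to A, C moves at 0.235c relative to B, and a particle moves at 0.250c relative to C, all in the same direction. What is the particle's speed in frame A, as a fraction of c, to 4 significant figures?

u ≈ 0.6653c

Compose boost 2: (0.235 + 0.298)/(1 + 0.235×0.298) = 0.5330/1.07003 = 0.498117
Compose boost 3: (0.250 + 0.498117)/(1 + 0.250×0.498117) = 0.748117/1.12453 = 0.6653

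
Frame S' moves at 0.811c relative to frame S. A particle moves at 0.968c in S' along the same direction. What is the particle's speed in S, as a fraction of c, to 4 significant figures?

Relativistic velocity addition: u = (u' + v)/(1 + u'v/c²)
= (0.968 + 0.811)/(1 + 0.968×0.811) = 1.779/1.78505 = 0.9966

u ≈ 0.9966c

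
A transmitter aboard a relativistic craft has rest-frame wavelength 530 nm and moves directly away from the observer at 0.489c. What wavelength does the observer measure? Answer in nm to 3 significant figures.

Relativistic Doppler: λ_obs = λ_src √((1+β)/(1−β))
= 530 × √(1.4890/0.51100) = 530 × 1.7070 = 905 nm

λ_obs ≈ 905 nm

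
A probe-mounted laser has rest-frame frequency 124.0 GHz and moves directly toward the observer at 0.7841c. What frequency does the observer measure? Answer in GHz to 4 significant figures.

Relativistic Doppler: f_obs = f_src √((1+β)/(1−β))
= 124.0 × √(1.78410/0.215900) = 124.0 × 2.87464 = 356.5 GHz

f_obs ≈ 356.5 GHz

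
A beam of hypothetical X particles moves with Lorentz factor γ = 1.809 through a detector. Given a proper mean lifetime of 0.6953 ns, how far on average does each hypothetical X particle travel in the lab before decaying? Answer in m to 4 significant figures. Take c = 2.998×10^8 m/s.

β = √(1 − 1/γ²) = √(1 − 1/1.809²) = 0.833320
Dilated lifetime: Δt = γτ₀ = 1.809 × 0.6953 ns = 1.25780 ns
d = vΔt = 0.833320c × 1.25780 ns = 2.49829×10^8 m/s × 1.25780×10^-9 s = 0.3142 m

d ≈ 0.3142 m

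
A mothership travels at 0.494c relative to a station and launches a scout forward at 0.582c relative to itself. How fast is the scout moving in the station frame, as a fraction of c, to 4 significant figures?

Compose boost 2: (0.582 + 0.494)/(1 + 0.582×0.494) = 1.076/1.28751 = 0.8357

u ≈ 0.8357c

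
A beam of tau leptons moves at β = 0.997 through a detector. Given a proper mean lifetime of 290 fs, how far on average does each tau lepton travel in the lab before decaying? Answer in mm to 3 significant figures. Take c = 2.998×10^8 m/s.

γ = 1/√(1 − 0.997²) = 12.920
Dilated lifetime: Δt = γτ₀ = 12.920 × 290 fs = 3746.7 fs
d = vΔt = 0.997c × 3746.7 fs = 2.9890×10^8 m/s × 3.7467×10^-12 s = 1.12 mm

d ≈ 1.12 mm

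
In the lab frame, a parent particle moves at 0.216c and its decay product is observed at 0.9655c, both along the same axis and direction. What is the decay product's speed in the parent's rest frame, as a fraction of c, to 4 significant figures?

Inverse velocity addition: u' = (u − v)/(1 − uv/c²)
= (0.9655 − 0.216)/(1 − 0.9655×0.216) = 0.7495/0.791452 = 0.9470

u' ≈ 0.9470c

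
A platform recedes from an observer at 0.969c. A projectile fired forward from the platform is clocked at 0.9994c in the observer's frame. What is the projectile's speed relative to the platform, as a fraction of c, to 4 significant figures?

u' ≈ 0.9626c

Inverse velocity addition: u' = (u − v)/(1 − uv/c²)
= (0.9994 − 0.969)/(1 − 0.9994×0.969) = 0.03040/0.0315814 = 0.9626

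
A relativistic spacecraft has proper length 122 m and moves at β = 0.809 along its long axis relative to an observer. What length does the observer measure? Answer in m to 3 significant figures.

γ = 1/√(1 − 0.809²) = 1.7012
Length contraction: L = L₀/γ = 122/1.7012 = 71.7 m

L ≈ 71.7 m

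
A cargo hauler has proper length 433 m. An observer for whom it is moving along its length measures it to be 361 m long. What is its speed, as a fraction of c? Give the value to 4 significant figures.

γ = L₀/L = 433/361 = 1.19945
β = √(1 − 1/γ²) = 0.5522

β ≈ 0.5522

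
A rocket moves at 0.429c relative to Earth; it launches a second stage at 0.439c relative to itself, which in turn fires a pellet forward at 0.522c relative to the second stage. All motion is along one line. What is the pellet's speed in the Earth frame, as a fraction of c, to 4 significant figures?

u ≈ 0.9067c

Compose boost 2: (0.439 + 0.429)/(1 + 0.439×0.429) = 0.8680/1.18833 = 0.730436
Compose boost 3: (0.522 + 0.730436)/(1 + 0.522×0.730436) = 1.25244/1.38129 = 0.9067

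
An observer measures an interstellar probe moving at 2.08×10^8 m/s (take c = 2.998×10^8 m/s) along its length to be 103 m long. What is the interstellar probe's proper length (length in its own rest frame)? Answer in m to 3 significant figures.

L₀ ≈ 143 m

β = v/c = 2.08×10^8 / 2.998×10^8 = 0.69380
γ = 1/√(1 − 0.69380²) = 1.3886
L₀ = γL = 1.3886 × 103 = 143 m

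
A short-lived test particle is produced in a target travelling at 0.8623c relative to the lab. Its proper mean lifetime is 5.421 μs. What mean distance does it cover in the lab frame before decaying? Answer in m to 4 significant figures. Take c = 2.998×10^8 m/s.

γ = 1/√(1 − 0.8623²) = 1.97473
Dilated lifetime: Δt = γτ₀ = 1.97473 × 5.421 μs = 10.7050 μs
d = vΔt = 0.8623c × 10.7050 μs = 2.58518×10^8 m/s × 1.07050×10^-5 s = 2767 m

d ≈ 2767 m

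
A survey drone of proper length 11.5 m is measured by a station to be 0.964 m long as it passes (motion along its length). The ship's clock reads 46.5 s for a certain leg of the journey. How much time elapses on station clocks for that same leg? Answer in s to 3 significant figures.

Length contraction ⇒ γ = L₀/L = 11.5/0.964 = 11.929
Time dilation: Δt = γτ₀ = 11.929 × 46.5 s = 555 s

Δt ≈ 555 s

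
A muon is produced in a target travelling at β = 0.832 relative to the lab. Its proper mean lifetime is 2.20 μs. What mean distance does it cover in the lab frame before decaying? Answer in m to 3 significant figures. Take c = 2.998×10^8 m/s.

γ = 1/√(1 − 0.832²) = 1.8025
Dilated lifetime: Δt = γτ₀ = 1.8025 × 2.20 μs = 3.9656 μs
d = vΔt = 0.832c × 3.9656 μs = 2.4943×10^8 m/s × 3.9656×10^-6 s = 989 m

d ≈ 989 m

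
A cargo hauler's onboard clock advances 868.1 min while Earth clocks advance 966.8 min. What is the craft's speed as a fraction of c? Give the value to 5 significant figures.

γ = Δt/τ₀ = 966.8/868.1 = 1.113697
β = √(1 − 1/γ²) = √(1 − 1/1.113697²) = 0.44018

β ≈ 0.44018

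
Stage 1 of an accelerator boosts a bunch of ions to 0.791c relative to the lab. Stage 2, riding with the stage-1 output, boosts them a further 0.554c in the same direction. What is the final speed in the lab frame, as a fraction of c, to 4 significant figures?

Compose boost 2: (0.554 + 0.791)/(1 + 0.554×0.791) = 1.345/1.43821 = 0.9352

u ≈ 0.9352c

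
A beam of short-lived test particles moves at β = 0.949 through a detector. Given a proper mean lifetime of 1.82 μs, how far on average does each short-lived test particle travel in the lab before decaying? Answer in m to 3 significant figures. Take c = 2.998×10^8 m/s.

d ≈ 1640 m

γ = 1/√(1 − 0.949²) = 3.1718
Dilated lifetime: Δt = γτ₀ = 3.1718 × 1.82 μs = 5.7727 μs
d = vΔt = 0.949c × 5.7727 μs = 2.8451×10^8 m/s × 5.7727×10^-6 s = 1640 m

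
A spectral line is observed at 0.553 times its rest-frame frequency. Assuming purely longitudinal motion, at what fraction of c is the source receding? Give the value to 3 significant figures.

f_obs/f_src = √((1−β)/(1+β)) = 0.553  ⇒  (1−β)/(1+β) = 0.30581
β = |1 − D²|/(1 + D²) = |1 − 0.30581|/(1 + 0.30581) = 0.532

β ≈ 0.532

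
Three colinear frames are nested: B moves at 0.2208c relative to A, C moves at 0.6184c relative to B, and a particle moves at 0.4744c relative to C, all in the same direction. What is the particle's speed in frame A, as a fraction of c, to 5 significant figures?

u ≈ 0.89816c

Compose boost 2: (0.6184 + 0.2208)/(1 + 0.6184×0.2208) = 0.83920/1.136543 = 0.7383796
Compose boost 3: (0.4744 + 0.7383796)/(1 + 0.4744×0.7383796) = 1.212780/1.350287 = 0.89816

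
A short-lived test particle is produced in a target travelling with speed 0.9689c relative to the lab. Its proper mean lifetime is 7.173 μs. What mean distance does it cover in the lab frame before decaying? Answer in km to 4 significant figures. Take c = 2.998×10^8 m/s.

γ = 1/√(1 − 0.9689²) = 4.04118
Dilated lifetime: Δt = γτ₀ = 4.04118 × 7.173 μs = 28.9874 μs
d = vΔt = 0.9689c × 28.9874 μs = 2.90476×10^8 m/s × 2.89874×10^-5 s = 8.420 km

d ≈ 8.420 km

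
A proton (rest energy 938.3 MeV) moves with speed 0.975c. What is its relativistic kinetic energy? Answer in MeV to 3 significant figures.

K ≈ 3280 MeV

γ = 1/√(1 − 0.975²) = 4.5004
K = (γ − 1)m₀c² = (4.5004 − 1) × 938.3 MeV = 3.5004 × 938.3 MeV = 3280 MeV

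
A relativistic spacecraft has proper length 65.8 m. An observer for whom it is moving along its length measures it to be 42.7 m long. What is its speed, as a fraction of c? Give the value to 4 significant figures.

β ≈ 0.7608

γ = L₀/L = 65.8/42.7 = 1.54098
β = √(1 − 1/γ²) = 0.7608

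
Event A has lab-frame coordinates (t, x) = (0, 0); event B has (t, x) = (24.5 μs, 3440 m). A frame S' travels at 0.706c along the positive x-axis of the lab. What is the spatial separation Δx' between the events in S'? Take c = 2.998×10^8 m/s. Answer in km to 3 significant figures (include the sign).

γ = 1/√(1 − 0.706²) = 1.4120
Δx' = γ(Δx − vΔt) = 1.4120 × (3440 m − 0.706×(2.998×10^8 m/s)×24.5×10^-6 s)
= 1.4120 × (-1745.6 m) = -2.46 km

Δx' ≈ -2.46 km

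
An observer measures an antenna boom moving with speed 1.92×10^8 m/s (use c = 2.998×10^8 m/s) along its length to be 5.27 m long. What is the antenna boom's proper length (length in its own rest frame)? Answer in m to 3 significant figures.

β = v/c = 1.92×10^8 / 2.998×10^8 = 0.64043
γ = 1/√(1 − 0.64043²) = 1.3021
L₀ = γL = 1.3021 × 5.27 = 6.86 m

L₀ ≈ 6.86 m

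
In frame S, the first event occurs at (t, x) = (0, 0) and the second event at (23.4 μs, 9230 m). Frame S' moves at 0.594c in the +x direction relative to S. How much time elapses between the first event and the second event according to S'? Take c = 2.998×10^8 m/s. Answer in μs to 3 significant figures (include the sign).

γ = 1/√(1 − 0.594²) = 1.2431
Δt' = γ(Δt − vΔx/c²) = 1.2431 × (23.4 μs − 0.594×9230 m / (2.998×10^8 m/s))
= 1.2431 × (5.1124 μs) = 6.36 μs

Δt' ≈ 6.36 μs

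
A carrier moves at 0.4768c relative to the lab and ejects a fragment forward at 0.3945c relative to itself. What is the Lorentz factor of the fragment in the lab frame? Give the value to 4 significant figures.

u_lab = (0.3945 + 0.4768)/(1 + 0.3945×0.4768) = 0.87130/1.188098 = 0.7333573
γ = 1/√(1 − 0.7333573²) = 1.471

γ ≈ 1.471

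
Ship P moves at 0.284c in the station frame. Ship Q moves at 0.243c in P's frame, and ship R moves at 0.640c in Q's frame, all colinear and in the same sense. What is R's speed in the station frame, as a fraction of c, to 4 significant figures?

Compose boost 2: (0.243 + 0.284)/(1 + 0.243×0.284) = 0.5270/1.06901 = 0.492979
Compose boost 3: (0.640 + 0.492979)/(1 + 0.640×0.492979) = 1.13298/1.31551 = 0.8612

u ≈ 0.8612c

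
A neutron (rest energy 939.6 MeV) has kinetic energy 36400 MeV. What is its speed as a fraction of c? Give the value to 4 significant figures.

γ = 1 + K/(m₀c²) = 1 + 36400/939.6 = 39.7399
β = √(1 − 1/γ²) = 0.9997

β ≈ 0.9997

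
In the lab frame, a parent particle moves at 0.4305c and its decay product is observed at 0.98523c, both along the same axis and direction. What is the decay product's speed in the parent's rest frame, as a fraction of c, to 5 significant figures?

Inverse velocity addition: u' = (u − v)/(1 − uv/c²)
= (0.98523 − 0.4305)/(1 − 0.98523×0.4305) = 0.55473/0.5758585 = 0.96331

u' ≈ 0.96331c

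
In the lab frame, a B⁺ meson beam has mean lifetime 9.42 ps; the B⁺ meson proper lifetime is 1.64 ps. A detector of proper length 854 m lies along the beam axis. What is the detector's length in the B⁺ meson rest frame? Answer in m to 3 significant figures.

Time dilation ⇒ γ = Δt/τ₀ = 9.42/1.64 = 5.7439
Length contraction: L = L₀/γ = 854/5.7439 = 149 m

L ≈ 149 m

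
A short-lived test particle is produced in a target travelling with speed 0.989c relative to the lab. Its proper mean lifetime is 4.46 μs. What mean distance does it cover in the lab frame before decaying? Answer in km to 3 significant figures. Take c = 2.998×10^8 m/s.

d ≈ 8.94 km

γ = 1/√(1 − 0.989²) = 6.7606
Dilated lifetime: Δt = γτ₀ = 6.7606 × 4.46 μs = 30.152 μs
d = vΔt = 0.989c × 30.152 μs = 2.9650×10^8 m/s × 3.0152×10^-5 s = 8.94 km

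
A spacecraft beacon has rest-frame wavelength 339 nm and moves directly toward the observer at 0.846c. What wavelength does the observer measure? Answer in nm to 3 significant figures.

λ_obs ≈ 97.9 nm

Relativistic Doppler: λ_obs = λ_src √((1−β)/(1+β))
= 339 × √(0.15400/1.8460) = 339 × 0.28883 = 97.9 nm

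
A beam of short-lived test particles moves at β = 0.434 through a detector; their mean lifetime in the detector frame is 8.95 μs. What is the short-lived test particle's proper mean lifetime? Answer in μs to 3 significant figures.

γ = 1/√(1 − 0.434²) = 1.1100
Proper time: τ₀ = Δt/γ = 8.95/1.1100 = 8.06 μs

τ₀ ≈ 8.06 μs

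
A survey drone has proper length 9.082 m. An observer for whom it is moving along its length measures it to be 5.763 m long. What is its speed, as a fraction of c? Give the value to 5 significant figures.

β ≈ 0.77288

γ = L₀/L = 9.082/5.763 = 1.575915
β = √(1 − 1/γ²) = 0.77288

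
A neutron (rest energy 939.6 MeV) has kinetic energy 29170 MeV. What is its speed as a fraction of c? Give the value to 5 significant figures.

γ = 1 + K/(m₀c²) = 1 + 29170/939.6 = 32.04513
β = √(1 − 1/γ²) = 0.99951

β ≈ 0.99951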